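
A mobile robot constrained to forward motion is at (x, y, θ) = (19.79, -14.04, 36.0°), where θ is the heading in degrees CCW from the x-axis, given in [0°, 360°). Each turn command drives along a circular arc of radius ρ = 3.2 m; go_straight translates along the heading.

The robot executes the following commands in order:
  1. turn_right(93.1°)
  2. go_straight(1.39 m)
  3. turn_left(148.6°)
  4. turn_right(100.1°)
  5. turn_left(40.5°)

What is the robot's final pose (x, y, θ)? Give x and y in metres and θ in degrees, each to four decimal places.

(36.8453, -10.5407, 31.9000°)

set_pose: (x, y, θ) = (19.7900, -14.0400, 36.0000°), ρ = 3.2
turn_right(93.1°): centre at ρ to the right, rotate −93.1° → (24.3577, -14.8907, -57.1000° ≡ 302.9000°)
go_straight(1.39): x += 1.39·cos θ, y += 1.39·sin θ → (25.1127, -16.0578, 302.9000°)
turn_left(148.6°): centre at ρ to the left, rotate +148.6° → (30.9984, -14.2358, 451.5000° ≡ 91.5000°)
turn_right(100.1°): centre at ρ to the right, rotate −100.1° → (34.6758, -10.9881, -8.6000° ≡ 351.4000°)
turn_left(40.5°): centre at ρ to the left, rotate +40.5° → (36.8453, -10.5407, 391.9000° ≡ 31.9000°)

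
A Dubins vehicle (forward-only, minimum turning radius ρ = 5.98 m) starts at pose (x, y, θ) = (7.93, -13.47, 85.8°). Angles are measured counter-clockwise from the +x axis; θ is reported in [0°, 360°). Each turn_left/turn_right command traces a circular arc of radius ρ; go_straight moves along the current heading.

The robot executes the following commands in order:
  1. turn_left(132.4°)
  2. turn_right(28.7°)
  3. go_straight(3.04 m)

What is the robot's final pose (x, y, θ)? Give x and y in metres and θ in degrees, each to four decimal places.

set_pose: (x, y, θ) = (7.9300, -13.4700, 85.8000°), ρ = 5.98
turn_left(132.4°): centre at ρ to the left, rotate +132.4° → (-1.7320, -8.3326, 218.2000°)
turn_right(28.7°): centre at ρ to the right, rotate −28.7° → (-4.4431, -9.5312, 189.5000°)
go_straight(3.04): x += 3.04·cos θ, y += 3.04·sin θ → (-7.4414, -10.0329, 189.5000°)

(-7.4414, -10.0329, 189.5000°)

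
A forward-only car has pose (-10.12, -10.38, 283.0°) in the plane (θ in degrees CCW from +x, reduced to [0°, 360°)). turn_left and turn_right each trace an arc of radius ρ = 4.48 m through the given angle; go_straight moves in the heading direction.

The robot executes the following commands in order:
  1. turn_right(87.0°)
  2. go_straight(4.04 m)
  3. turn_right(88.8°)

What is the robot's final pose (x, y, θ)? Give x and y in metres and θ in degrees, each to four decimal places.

set_pose: (x, y, θ) = (-10.1200, -10.3800, 283.0000°), ρ = 4.48
turn_right(87.0°): centre at ρ to the right, rotate −87.0° → (-13.2503, -15.6942, 196.0000°)
go_straight(4.04): x += 4.04·cos θ, y += 4.04·sin θ → (-17.1338, -16.8078, 196.0000°)
turn_right(88.8°): centre at ρ to the right, rotate −88.8° → (-22.6483, -13.8261, 107.2000°)

(-22.6483, -13.8261, 107.2000°)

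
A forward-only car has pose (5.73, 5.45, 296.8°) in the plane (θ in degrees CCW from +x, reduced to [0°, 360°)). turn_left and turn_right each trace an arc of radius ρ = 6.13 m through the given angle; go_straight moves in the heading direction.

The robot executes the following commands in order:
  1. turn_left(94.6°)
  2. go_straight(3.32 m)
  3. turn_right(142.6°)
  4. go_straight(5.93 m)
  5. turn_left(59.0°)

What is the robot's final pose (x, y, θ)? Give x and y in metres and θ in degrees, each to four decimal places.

(24.8651, -14.2402, 307.8000°)

set_pose: (x, y, θ) = (5.7300, 5.4500, 296.8000°), ρ = 6.13
turn_left(94.6°): centre at ρ to the left, rotate +94.6° → (14.3953, 2.9816, 391.4000° ≡ 31.4000°)
go_straight(3.32): x += 3.32·cos θ, y += 3.32·sin θ → (17.2291, 4.7114, 31.4000°)
turn_right(142.6°): centre at ρ to the right, rotate −142.6° → (26.1381, -2.7377, -111.2000° ≡ 248.8000°)
go_straight(5.93): x += 5.93·cos θ, y += 5.93·sin θ → (23.9936, -8.2663, 248.8000°)
turn_left(59.0°): centre at ρ to the left, rotate +59.0° → (24.8651, -14.2402, 307.8000°)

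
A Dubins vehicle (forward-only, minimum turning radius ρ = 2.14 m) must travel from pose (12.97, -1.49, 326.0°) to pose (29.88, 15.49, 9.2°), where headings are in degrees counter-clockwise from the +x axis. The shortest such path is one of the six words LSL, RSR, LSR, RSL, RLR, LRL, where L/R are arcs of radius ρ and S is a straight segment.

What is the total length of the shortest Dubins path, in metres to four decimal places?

25.0155 m

Let ψ = atan2(Δy, Δx) = atan2(16.98, 16.91) = 45.1183° be the start→goal bearing.
Normalize: d = |goal − start| / ρ = 23.963900/2.14 = 11.198084, α = (θ_start − ψ) mod 360° = 280.8817° = 4.902310 rad, β = (θ_goal − ψ) mod 360° = 324.0817° = 5.656292 rad.
Common terms: sin α = -0.982019, cos α = 0.188781, sin β = -0.586632, cos β = 0.809854, cos(α−β) = 0.728969, d² = 125.397087. Work in radians in the unit-radius frame; every candidate has L = ρ·(t + p + q).
LSL: p² = 2 + d² − 2cos(α−β) + 2d(sin α − sin β) = 117.083984; p = √p² = 10.820535; φ = atan2(cos β − cos α, d + sin α − sin β) = 0.057429 rad; t = (φ − α) mod 2π = 1.438305 rad, q = (β − φ) mod 2π = 5.598863 rad → L = 2.14·(1.438305 + 10.820535 + 5.598863) = 2.14·17.857703 = 38.215484 m
RSR: p² = 2 + d² − 2cos(α−β) + 2d(sin β − sin α) = 134.794315; p = √p² = 11.610095; φ = atan2(cos α − cos β, d − sin α + sin β) = -0.053520 rad; t = (α − φ) mod 2π = 4.955829 rad, q = (φ − β) mod 2π = 0.573374 rad → L = 2.14·(4.955829 + 11.610095 + 0.573374) = 2.14·17.139298 = 36.678099 m
LSR: p² = d² − 2 + 2cos(α−β) + 2d(sin α + sin β) = 89.723255; p = √p² = 9.472236; φ = atan2(−cos α − cos β, d + sin α + sin β) − atan2(−2, p) = 0.104750 rad; t = (φ − α) mod 2π = 1.485626 rad, q = (φ − β) mod 2π = 0.731643 rad → L = 2.14·(1.485626 + 9.472236 + 0.731643) = 2.14·11.689505 = 25.015540 m
RSL: p² = d² − 2 + 2cos(α−β) − 2d(sin α + sin β) = 159.986793; p = √p² = 12.648589; φ = atan2(cos α + cos β, d − sin α − sin β) − atan2(2, p) = -0.078759 rad; t = (α − φ) mod 2π = 4.981069 rad, q = (β − φ) mod 2π = 5.735051 rad → L = 2.14·(4.981069 + 12.648589 + 5.735051) = 2.14·23.364709 = 50.000477 m
RLR: c = (6 − d² + 2cos(α−β) + 2d(sin α − sin β))/8 = -15.849289, |c| > 1 → infeasible
LRL: c = (6 − d² + 2cos(α−β) − 2d(sin α − sin β))/8 = -13.635498, |c| > 1 → infeasible
Shortest: LSR with L = 25.015540 m ≈ 25.0155 m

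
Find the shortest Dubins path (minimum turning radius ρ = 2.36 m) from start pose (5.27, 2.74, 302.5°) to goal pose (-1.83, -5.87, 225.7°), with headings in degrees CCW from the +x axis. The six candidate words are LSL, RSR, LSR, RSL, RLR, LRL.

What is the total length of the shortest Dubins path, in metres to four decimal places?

12.0321 m

Let ψ = atan2(Δy, Δx) = atan2(-8.61, -7.10) = -129.5098° be the start→goal bearing.
Normalize: d = |goal − start| / ρ = 11.159843/2.36 = 4.728747, α = (θ_start − ψ) mod 360° = 72.0098° = 1.256807 rad, β = (θ_goal − ψ) mod 360° = 355.2098° = 6.199580 rad.
Common terms: sin α = 0.951109, cos α = 0.308855, sin β = -0.083508, cos β = 0.996507, cos(α−β) = 0.228351, d² = 22.361049. Work in radians in the unit-radius frame; every candidate has L = ρ·(t + p + q).
LSL: p² = 2 + d² − 2cos(α−β) + 2d(sin α − sin β) = 33.689234; p = √p² = 5.804243; φ = atan2(cos β − cos α, d + sin α − sin β) = 0.118753 rad; t = (φ − α) mod 2π = 5.145131 rad, q = (β − φ) mod 2π = 6.080827 rad → L = 2.36·(5.145131 + 5.804243 + 6.080827) = 2.36·17.030201 = 40.191273 m
RSR: p² = 2 + d² − 2cos(α−β) + 2d(sin β − sin α) = 14.119461; p = √p² = 3.757587; φ = atan2(cos α − cos β, d − sin α + sin β) = -0.184041 rad; t = (α − φ) mod 2π = 1.440848 rad, q = (φ − β) mod 2π = 6.182750 rad → L = 2.36·(1.440848 + 3.757587 + 6.182750) = 2.36·11.381185 = 26.859597 m
LSR: p² = d² − 2 + 2cos(α−β) + 2d(sin α + sin β) = 29.023083; p = √p² = 5.387308; φ = atan2(−cos α − cos β, d + sin α + sin β) − atan2(−2, p) = 0.126318 rad; t = (φ − α) mod 2π = 5.152695 rad, q = (φ − β) mod 2π = 0.209923 rad → L = 2.36·(5.152695 + 5.387308 + 0.209923) = 2.36·10.749926 = 25.369825 m
RSL: p² = d² − 2 + 2cos(α−β) − 2d(sin α + sin β) = 12.612419; p = √p² = 3.551397; φ = atan2(cos α + cos β, d − sin α − sin β) − atan2(2, p) = -0.186877 rad; t = (α − φ) mod 2π = 1.443684 rad, q = (β − φ) mod 2π = 0.103271 rad → L = 2.36·(1.443684 + 3.551397 + 0.103271) = 2.36·5.098352 = 12.032110 m
RLR: c = (6 − d² + 2cos(α−β) + 2d(sin α − sin β))/8 = -0.764933; p = 2π − arccos c = 3.841452 rad; φ = atan2(cos α − cos β, d − sin α + sin β) = -0.184041 rad; t = (α − φ + p/2) mod 2π = 3.361574 rad, q = (α − β − t + p) mod 2π = 1.820291 rad → L = 2.36·(3.361574 + 3.841452 + 1.820291) = 2.36·9.023317 = 21.295029 m
LRL: c = (6 − d² + 2cos(α−β) − 2d(sin α − sin β))/8 = -3.211154, |c| > 1 → infeasible
Shortest: RSL with L = 12.032110 m ≈ 12.0321 m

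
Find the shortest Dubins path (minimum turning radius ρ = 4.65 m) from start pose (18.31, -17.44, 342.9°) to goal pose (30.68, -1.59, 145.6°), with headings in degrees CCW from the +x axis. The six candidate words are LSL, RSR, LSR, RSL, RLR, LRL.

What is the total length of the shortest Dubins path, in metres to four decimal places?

Let ψ = atan2(Δy, Δx) = atan2(15.85, 12.37) = 52.0300° be the start→goal bearing.
Normalize: d = |goal − start| / ρ = 20.105706/4.65 = 4.323808, α = (θ_start − ψ) mod 360° = 290.8700° = 5.076638 rad, β = (θ_goal − ψ) mod 360° = 93.5700° = 1.633104 rad.
Common terms: sin α = -0.934391, cos α = 0.356248, sin β = 0.998060, cos β = -0.062267, cos(α−β) = -0.954761, d² = 18.695313. Work in radians in the unit-radius frame; every candidate has L = ρ·(t + p + q).
LSL: p² = 2 + d² − 2cos(α−β) + 2d(sin α − sin β) = 5.893742; p = √p² = 2.427703; φ = atan2(cos β − cos α, d + sin α − sin β) = -0.173257 rad; t = (φ − α) mod 2π = 1.033290 rad, q = (β − φ) mod 2π = 1.806361 rad → L = 4.65·(1.033290 + 2.427703 + 1.806361) = 4.65·5.267354 = 24.493195 m
RSR: p² = 2 + d² − 2cos(α−β) + 2d(sin β − sin α) = 39.315926; p = √p² = 6.270241; φ = atan2(cos α − cos β, d − sin α + sin β) = 0.066796 rad; t = (α − φ) mod 2π = 5.009843 rad, q = (φ − β) mod 2π = 4.716877 rad → L = 4.65·(5.009843 + 6.270241 + 4.716877) = 4.65·15.996961 = 74.385870 m
LSR: p² = d² − 2 + 2cos(α−β) + 2d(sin α + sin β) = 15.336369; p = √p² = 3.916168; φ = atan2(−cos α − cos β, d + sin α + sin β) − atan2(−2, p) = 0.405269 rad; t = (φ − α) mod 2π = 1.611816 rad, q = (φ − β) mod 2π = 5.055350 rad → L = 4.65·(1.611816 + 3.916168 + 5.055350) = 4.65·10.583334 = 49.212503 m
RSL: p² = d² − 2 + 2cos(α−β) − 2d(sin α + sin β) = 14.235214; p = √p² = 3.772958; φ = atan2(cos α + cos β, d − sin α − sin β) − atan2(2, p) = -0.418529 rad; t = (α − φ) mod 2π = 5.495168 rad, q = (β − φ) mod 2π = 2.051633 rad → L = 4.65·(5.495168 + 3.772958 + 2.051633) = 4.65·11.319759 = 52.636879 m
RLR: c = (6 − d² + 2cos(α−β) + 2d(sin α − sin β))/8 = -3.914491, |c| > 1 → infeasible
LRL: c = (6 − d² + 2cos(α−β) − 2d(sin α − sin β))/8 = 0.263282; p = 2π − arccos c = 4.978812 rad; φ = atan2(cos β − cos α, d + sin α − sin β) = -0.173257 rad; t = (φ − α + p/2) mod 2π = 3.522696 rad, q = (β − α − t + p) mod 2π = 4.295767 rad → L = 4.65·(3.522696 + 4.978812 + 4.295767) = 4.65·12.797274 = 59.507326 m
Shortest: LSL with L = 24.493195 m ≈ 24.4932 m

24.4932 m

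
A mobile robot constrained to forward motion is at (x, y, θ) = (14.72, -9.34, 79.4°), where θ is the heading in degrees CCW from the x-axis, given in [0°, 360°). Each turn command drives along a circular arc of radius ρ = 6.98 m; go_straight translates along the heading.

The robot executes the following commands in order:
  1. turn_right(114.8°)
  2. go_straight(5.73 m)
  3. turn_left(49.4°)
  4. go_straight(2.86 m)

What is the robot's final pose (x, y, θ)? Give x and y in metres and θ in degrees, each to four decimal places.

set_pose: (x, y, θ) = (14.7200, -9.3400, 79.4000°), ρ = 6.98
turn_right(114.8°): centre at ρ to the right, rotate −114.8° → (25.6243, -4.9344, -35.4000° ≡ 324.6000°)
go_straight(5.73): x += 5.73·cos θ, y += 5.73·sin θ → (30.2950, -8.2537, 324.6000°)
turn_left(49.4°): centre at ρ to the left, rotate +49.4° → (36.0270, -9.3367, 374.0000° ≡ 14.0000°)
go_straight(2.86): x += 2.86·cos θ, y += 2.86·sin θ → (38.8020, -8.6448, 14.0000°)

(38.8020, -8.6448, 14.0000°)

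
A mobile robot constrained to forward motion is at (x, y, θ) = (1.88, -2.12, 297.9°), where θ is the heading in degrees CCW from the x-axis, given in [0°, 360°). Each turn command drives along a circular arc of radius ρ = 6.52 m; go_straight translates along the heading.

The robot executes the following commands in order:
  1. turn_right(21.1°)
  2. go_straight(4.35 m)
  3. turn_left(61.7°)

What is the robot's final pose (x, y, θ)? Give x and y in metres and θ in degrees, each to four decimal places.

set_pose: (x, y, θ) = (1.8800, -2.1200, 297.9000°), ρ = 6.52
turn_right(21.1°): centre at ρ to the right, rotate −21.1° → (2.5920, -4.3989, 276.8000°)
go_straight(4.35): x += 4.35·cos θ, y += 4.35·sin θ → (3.1070, -8.7183, 276.8000°)
turn_left(61.7°): centre at ρ to the left, rotate +61.7° → (7.1916, -14.0126, 338.5000°)

(7.1916, -14.0126, 338.5000°)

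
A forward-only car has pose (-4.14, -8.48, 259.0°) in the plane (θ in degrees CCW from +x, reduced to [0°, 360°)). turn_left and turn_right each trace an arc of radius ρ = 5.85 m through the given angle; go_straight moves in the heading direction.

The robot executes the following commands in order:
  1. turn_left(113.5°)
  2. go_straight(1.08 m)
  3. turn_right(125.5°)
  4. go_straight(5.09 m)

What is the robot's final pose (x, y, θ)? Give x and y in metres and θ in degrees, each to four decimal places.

(8.5854, -27.7563, 247.0000°)

set_pose: (x, y, θ) = (-4.1400, -8.4800, 259.0000°), ρ = 5.85
turn_left(113.5°): centre at ρ to the left, rotate +113.5° → (2.8687, -15.3076, 372.5000° ≡ 12.5000°)
go_straight(1.08): x += 1.08·cos θ, y += 1.08·sin θ → (3.9231, -15.0738, 12.5000°)
turn_right(125.5°): centre at ρ to the right, rotate −125.5° → (10.5742, -23.0709, -113.0000° ≡ 247.0000°)
go_straight(5.09): x += 5.09·cos θ, y += 5.09·sin θ → (8.5854, -27.7563, 247.0000°)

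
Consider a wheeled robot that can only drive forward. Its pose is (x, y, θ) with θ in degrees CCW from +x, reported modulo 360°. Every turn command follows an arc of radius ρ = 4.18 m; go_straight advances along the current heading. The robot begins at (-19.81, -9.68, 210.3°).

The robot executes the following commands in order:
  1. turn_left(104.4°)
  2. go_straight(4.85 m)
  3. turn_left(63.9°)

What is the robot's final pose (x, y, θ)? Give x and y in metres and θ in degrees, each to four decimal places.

set_pose: (x, y, θ) = (-19.8100, -9.6800, 210.3000°), ρ = 4.18
turn_left(104.4°): centre at ρ to the left, rotate +104.4° → (-20.6722, -16.2292, 314.7000°)
go_straight(4.85): x += 4.85·cos θ, y += 4.85·sin θ → (-17.2608, -19.6766, 314.7000°)
turn_left(63.9°): centre at ρ to the left, rotate +63.9° → (-12.9564, -20.6980, 378.6000° ≡ 18.6000°)

(-12.9564, -20.6980, 18.6000°)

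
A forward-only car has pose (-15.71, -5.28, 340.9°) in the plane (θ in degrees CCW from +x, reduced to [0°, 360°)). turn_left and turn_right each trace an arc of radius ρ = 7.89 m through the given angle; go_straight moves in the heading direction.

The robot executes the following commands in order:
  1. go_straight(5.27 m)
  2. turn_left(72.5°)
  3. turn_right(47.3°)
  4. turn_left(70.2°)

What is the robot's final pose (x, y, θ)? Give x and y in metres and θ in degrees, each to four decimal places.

set_pose: (x, y, θ) = (-15.7100, -5.2800, 340.9000°), ρ = 7.89
go_straight(5.27): x += 5.27·cos θ, y += 5.27·sin θ → (-10.7301, -7.0044, 340.9000°)
turn_left(72.5°): centre at ρ to the left, rotate +72.5° → (-1.8141, -4.2530, 413.4000° ≡ 53.4000°)
turn_right(47.3°): centre at ρ to the right, rotate −47.3° → (3.6817, -1.1119, 6.1000°)
turn_left(70.2°): centre at ρ to the left, rotate +70.2° → (10.5088, 4.8648, 76.3000°)

(10.5088, 4.8648, 76.3000°)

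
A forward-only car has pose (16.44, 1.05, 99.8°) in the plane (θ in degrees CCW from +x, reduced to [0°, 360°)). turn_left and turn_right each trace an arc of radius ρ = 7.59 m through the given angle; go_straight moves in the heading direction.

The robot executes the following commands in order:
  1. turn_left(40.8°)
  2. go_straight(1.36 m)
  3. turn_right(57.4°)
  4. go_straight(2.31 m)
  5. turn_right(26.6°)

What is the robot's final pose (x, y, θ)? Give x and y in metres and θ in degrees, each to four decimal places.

set_pose: (x, y, θ) = (16.4400, 1.0500, 99.8000°), ρ = 7.59
turn_left(40.8°): centre at ρ to the left, rotate +40.8° → (13.7784, 5.6232, 140.6000°)
go_straight(1.36): x += 1.36·cos θ, y += 1.36·sin θ → (12.7274, 6.4864, 140.6000°)
turn_right(57.4°): centre at ρ to the right, rotate −57.4° → (10.0084, 13.2501, 83.2000°)
go_straight(2.31): x += 2.31·cos θ, y += 2.31·sin θ → (10.2820, 15.5439, 83.2000°)
turn_right(26.6°): centre at ρ to the right, rotate −26.6° → (11.4821, 18.8233, 56.6000°)

(11.4821, 18.8233, 56.6000°)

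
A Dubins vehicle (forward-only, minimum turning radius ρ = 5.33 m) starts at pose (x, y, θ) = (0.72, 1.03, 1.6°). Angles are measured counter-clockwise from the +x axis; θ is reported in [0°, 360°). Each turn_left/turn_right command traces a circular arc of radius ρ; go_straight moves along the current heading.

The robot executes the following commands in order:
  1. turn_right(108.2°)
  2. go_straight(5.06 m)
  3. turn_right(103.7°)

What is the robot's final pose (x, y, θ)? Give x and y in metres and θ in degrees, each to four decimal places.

set_pose: (x, y, θ) = (0.7200, 1.0300, 1.6000°), ρ = 5.33
turn_right(108.2°): centre at ρ to the right, rotate −108.2° → (5.9767, -5.8206, -106.6000° ≡ 253.4000°)
go_straight(5.06): x += 5.06·cos θ, y += 5.06·sin θ → (4.5311, -10.6698, 253.4000°)
turn_right(103.7°): centre at ρ to the right, rotate −103.7° → (-3.2659, -13.7489, 149.7000°)

(-3.2659, -13.7489, 149.7000°)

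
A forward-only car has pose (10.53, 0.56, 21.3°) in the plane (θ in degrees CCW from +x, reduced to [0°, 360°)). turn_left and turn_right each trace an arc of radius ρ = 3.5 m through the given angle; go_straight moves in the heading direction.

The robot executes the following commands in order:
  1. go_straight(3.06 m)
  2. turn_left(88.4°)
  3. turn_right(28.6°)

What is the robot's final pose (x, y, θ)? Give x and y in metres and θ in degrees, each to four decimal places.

(15.2420, 7.8336, 81.1000°)

set_pose: (x, y, θ) = (10.5300, 0.5600, 21.3000°), ρ = 3.5
go_straight(3.06): x += 3.06·cos θ, y += 3.06·sin θ → (13.3810, 1.6715, 21.3000°)
turn_left(88.4°): centre at ρ to the left, rotate +88.4° → (15.4047, 6.1123, 109.7000°)
turn_right(28.6°): centre at ρ to the right, rotate −28.6° → (15.2420, 7.8336, 81.1000°)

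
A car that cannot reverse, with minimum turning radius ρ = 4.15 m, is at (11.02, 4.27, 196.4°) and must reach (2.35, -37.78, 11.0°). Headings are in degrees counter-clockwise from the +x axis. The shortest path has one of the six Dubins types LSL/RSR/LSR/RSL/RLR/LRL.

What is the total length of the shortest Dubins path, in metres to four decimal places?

48.2658 m

Let ψ = atan2(Δy, Δx) = atan2(-42.05, -8.67) = -101.6502° be the start→goal bearing.
Normalize: d = |goal − start| / ρ = 42.934501/4.15 = 10.345663, α = (θ_start − ψ) mod 360° = 298.0502° = 5.201957 rad, β = (θ_goal − ψ) mod 360° = 112.6502° = 1.966116 rad.
Common terms: sin α = -0.882536, cos α = 0.470244, sin β = 0.922873, cos β = -0.385103, cos(α−β) = -0.995562, d² = 107.032742. Work in radians in the unit-radius frame; every candidate has L = ρ·(t + p + q).
LSL: p² = 2 + d² − 2cos(α−β) + 2d(sin α − sin β) = 73.667547; p = √p² = 8.582980; φ = atan2(cos β − cos α, d + sin α − sin β) = -0.099822 rad; t = (φ − α) mod 2π = 0.981407 rad, q = (β − φ) mod 2π = 2.065938 rad → L = 4.15·(0.981407 + 8.582980 + 2.065938) = 4.15·11.630325 = 48.265849 m
RSR: p² = 2 + d² − 2cos(α−β) + 2d(sin β − sin α) = 148.380185; p = √p² = 12.181141; φ = atan2(cos α − cos β, d − sin α + sin β) = 0.070277 rad; t = (α − φ) mod 2π = 5.131680 rad, q = (φ − β) mod 2π = 4.387346 rad → L = 4.15·(5.131680 + 12.181141 + 4.387346) = 4.15·21.700166 = 90.055690 m
LSR: p² = d² − 2 + 2cos(α−β) + 2d(sin α + sin β) = 103.876248; p = √p² = 10.191970; φ = atan2(−cos α − cos β, d + sin α + sin β) − atan2(−2, p) = 0.185573 rad; t = (φ − α) mod 2π = 1.266802 rad, q = (φ − β) mod 2π = 4.502642 rad → L = 4.15·(1.266802 + 10.191970 + 4.502642) = 4.15·15.961414 = 66.239868 m
RSL: p² = d² − 2 + 2cos(α−β) − 2d(sin α + sin β) = 102.206988; p = √p² = 10.109747; φ = atan2(cos α + cos β, d − sin α − sin β) − atan2(2, p) = -0.187045 rad; t = (α − φ) mod 2π = 5.389002 rad, q = (β − φ) mod 2π = 2.153162 rad → L = 4.15·(5.389002 + 10.109747 + 2.153162) = 4.15·17.651911 = 73.255431 m
RLR: c = (6 − d² + 2cos(α−β) + 2d(sin α − sin β))/8 = -17.547523, |c| > 1 → infeasible
LRL: c = (6 − d² + 2cos(α−β) − 2d(sin α − sin β))/8 = -8.208443, |c| > 1 → infeasible
Shortest: LSL with L = 48.265849 m ≈ 48.2658 m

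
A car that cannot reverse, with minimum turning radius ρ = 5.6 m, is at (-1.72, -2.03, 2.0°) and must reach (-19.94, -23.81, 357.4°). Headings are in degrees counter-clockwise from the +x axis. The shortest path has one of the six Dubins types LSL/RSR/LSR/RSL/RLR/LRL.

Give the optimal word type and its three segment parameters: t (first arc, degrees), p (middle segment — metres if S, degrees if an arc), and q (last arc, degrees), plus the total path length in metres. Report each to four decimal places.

Let ψ = atan2(Δy, Δx) = atan2(-21.78, -18.22) = -129.9141° be the start→goal bearing.
Normalize: d = |goal − start| / ρ = 28.396070/5.6 = 5.070727, α = (θ_start − ψ) mod 360° = 131.9141° = 2.302335 rad, β = (θ_goal − ψ) mod 360° = 127.3141° = 2.222050 rad.
Common terms: sin α = 0.744147, cos α = -0.668015, sin β = 0.795325, cos β = -0.606184, cos(α−β) = 0.996779, d² = 25.712270. Work in radians in the unit-radius frame; every candidate has L = ρ·(t + p + q).
LSL: p² = 2 + d² − 2cos(α−β) + 2d(sin α − sin β) = 25.199702; p = √p² = 5.019930; φ = atan2(cos β − cos α, d + sin α − sin β) = 0.012318 rad; t = (φ − α) mod 2π = 3.993168 rad, q = (β − φ) mod 2π = 2.209732 rad → L = 5.6·(3.993168 + 5.019930 + 2.209732) = 5.6·11.222831 = 62.847852 m
RSR: p² = 2 + d² − 2cos(α−β) + 2d(sin β − sin α) = 26.237723; p = √p² = 5.122277; φ = atan2(cos α − cos β, d − sin α + sin β) = -0.012071 rad; t = (α − φ) mod 2π = 2.314406 rad, q = (φ − β) mod 2π = 4.049064 rad → L = 5.6·(2.314406 + 5.122277 + 4.049064) = 5.6·11.485748 = 64.320187 m
LSR: p² = d² − 2 + 2cos(α−β) + 2d(sin α + sin β) = 41.318312; p = √p² = 6.427932; φ = atan2(−cos α − cos β, d + sin α + sin β) − atan2(−2, p) = 0.492074 rad; t = (φ − α) mod 2π = 4.472925 rad, q = (φ − β) mod 2π = 4.553210 rad → L = 5.6·(4.472925 + 6.427932 + 4.553210) = 5.6·15.454066 = 86.542772 m
RSL: p² = d² − 2 + 2cos(α−β) − 2d(sin α + sin β) = 10.093344; p = √p² = 3.177002; φ = atan2(cos α + cos β, d − sin α − sin β) − atan2(2, p) = -0.908140 rad; t = (α − φ) mod 2π = 3.210475 rad, q = (β − φ) mod 2π = 3.130190 rad → L = 5.6·(3.210475 + 3.177002 + 3.130190) = 5.6·9.517668 = 53.298940 m
RLR: c = (6 − d² + 2cos(α−β) + 2d(sin α − sin β))/8 = -2.279715, |c| > 1 → infeasible
LRL: c = (6 − d² + 2cos(α−β) − 2d(sin α − sin β))/8 = -2.149963, |c| > 1 → infeasible
Shortest: RSL with L = 53.298940 m ≈ 53.2989 m
Convert RSL to answer units (arcs ×180/π): t = 3.210475·180/π = 183.9467°, p = ρ·p = 5.6·3.177002 = 17.7912 m, q = 3.130190·180/π = 179.3467°, L = 53.2989 m.

RSL: t = 183.9467°, p = 17.7912 m, q = 179.3467°, L = 53.2989 m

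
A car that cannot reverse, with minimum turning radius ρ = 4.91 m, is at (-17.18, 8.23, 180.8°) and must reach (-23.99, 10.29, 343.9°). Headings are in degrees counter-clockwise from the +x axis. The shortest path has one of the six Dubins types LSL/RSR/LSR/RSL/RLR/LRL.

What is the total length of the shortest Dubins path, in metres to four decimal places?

30.7220 m

Let ψ = atan2(Δy, Δx) = atan2(2.06, -6.81) = 163.1696° be the start→goal bearing.
Normalize: d = |goal − start| / ρ = 7.114752/4.91 = 1.449033, α = (θ_start − ψ) mod 360° = 17.6304° = 0.307708 rad, β = (θ_goal − ψ) mod 360° = 180.7304° = 3.154340 rad.
Common terms: sin α = 0.302875, cos α = 0.953030, sin β = -0.012747, cos β = -0.999919, cos(α−β) = -0.956814, d² = 2.099697. Work in radians in the unit-radius frame; every candidate has L = ρ·(t + p + q).
LSL: p² = 2 + d² − 2cos(α−β) + 2d(sin α − sin β) = 6.928018; p = √p² = 2.632113; φ = atan2(cos β − cos α, d + sin α − sin β) = -0.836004 rad; t = (φ − α) mod 2π = 5.139473 rad, q = (β − φ) mod 2π = 3.990344 rad → L = 4.91·(5.139473 + 2.632113 + 3.990344) = 4.91·11.761930 = 57.751077 m
RSR: p² = 2 + d² − 2cos(α−β) + 2d(sin β − sin α) = 5.098630; p = √p² = 2.258015; φ = atan2(cos α − cos β, d − sin α + sin β) = 1.044944 rad; t = (α − φ) mod 2π = 5.545949 rad, q = (φ − β) mod 2π = 4.173789 rad → L = 4.91·(5.545949 + 2.258015 + 4.173789) = 4.91·11.977753 = 58.810768 m
LSR: p² = d² − 2 + 2cos(α−β) + 2d(sin α + sin β) = -0.973120 < 0 → infeasible
RSL: p² = d² − 2 + 2cos(α−β) − 2d(sin α + sin β) = -2.654741 < 0 → infeasible
RLR: c = (6 − d² + 2cos(α−β) + 2d(sin α − sin β))/8 = 0.362671; p = 2π − arccos c = 5.083522 rad; φ = atan2(cos α − cos β, d − sin α + sin β) = 1.044944 rad; t = (α − φ + p/2) mod 2π = 1.804525 rad, q = (α − β − t + p) mod 2π = 0.432365 rad → L = 4.91·(1.804525 + 5.083522 + 0.432365) = 4.91·7.320411 = 35.943220 m
LRL: c = (6 − d² + 2cos(α−β) − 2d(sin α − sin β))/8 = 0.133998; p = 2π − arccos c = 4.846791 rad; φ = atan2(cos β − cos α, d + sin α − sin β) = -0.836004 rad; t = (φ − α + p/2) mod 2π = 1.279683 rad, q = (β − α − t + p) mod 2π = 0.130554 rad → L = 4.91·(1.279683 + 4.846791 + 0.130554) = 4.91·6.257029 = 30.722011 m
Shortest: LRL with L = 30.722011 m ≈ 30.7220 m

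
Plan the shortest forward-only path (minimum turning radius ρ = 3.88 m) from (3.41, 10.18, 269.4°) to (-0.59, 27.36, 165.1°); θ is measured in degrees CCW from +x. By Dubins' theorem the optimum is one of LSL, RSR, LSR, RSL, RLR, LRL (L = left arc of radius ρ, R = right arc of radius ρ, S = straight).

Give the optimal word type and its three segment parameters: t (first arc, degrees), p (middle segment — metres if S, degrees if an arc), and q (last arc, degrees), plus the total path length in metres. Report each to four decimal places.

RSL: t = 209.9049°, p = 10.9690 m, q = 105.6049°, L = 32.3350 m

Let ψ = atan2(Δy, Δx) = atan2(17.18, -4.00) = 103.1066° be the start→goal bearing.
Normalize: d = |goal − start| / ρ = 17.639512/3.88 = 4.546266, α = (θ_start − ψ) mod 360° = 166.2934° = 2.902367 rad, β = (θ_goal − ψ) mod 360° = 61.9934° = 1.081989 rad.
Common terms: sin α = 0.236950, cos α = -0.971522, sin β = 0.882893, cos β = 0.469573, cos(α−β) = -0.246999, d² = 20.668535. Work in radians in the unit-radius frame; every candidate has L = ρ·(t + p + q).
LSL: p² = 2 + d² − 2cos(α−β) + 2d(sin α − sin β) = 17.289274; p = √p² = 4.158037; φ = atan2(cos β − cos α, d + sin α − sin β) = 0.353923 rad; t = (φ − α) mod 2π = 3.734741 rad, q = (β − φ) mod 2π = 0.728065 rad → L = 3.88·(3.734741 + 4.158037 + 0.728065) = 3.88·8.620844 = 33.448875 m
RSR: p² = 2 + d² − 2cos(α−β) + 2d(sin β − sin α) = 29.035793; p = √p² = 5.388487; φ = atan2(cos α − cos β, d − sin α + sin β) = -0.270735 rad; t = (α − φ) mod 2π = 3.173102 rad, q = (φ − β) mod 2π = 4.930462 rad → L = 3.88·(3.173102 + 5.388487 + 4.930462) = 3.88·13.492051 = 52.349157 m
LSR: p² = d² − 2 + 2cos(α−β) + 2d(sin α + sin β) = 28.356752; p = √p² = 5.325106; φ = atan2(−cos α − cos β, d + sin α + sin β) − atan2(−2, p) = 0.447636 rad; t = (φ − α) mod 2π = 3.828454 rad, q = (φ − β) mod 2π = 5.648832 rad → L = 3.88·(3.828454 + 5.325106 + 5.648832) = 3.88·14.802392 = 57.433280 m
RSL: p² = d² − 2 + 2cos(α−β) − 2d(sin α + sin β) = 7.992323; p = √p² = 2.827070; φ = atan2(cos α + cos β, d − sin α − sin β) − atan2(2, p) = -0.761165 rad; t = (α − φ) mod 2π = 3.663532 rad, q = (β − φ) mod 2π = 1.843154 rad → L = 3.88·(3.663532 + 2.827070 + 1.843154) = 3.88·8.333755 = 32.334971 m
RLR: c = (6 − d² + 2cos(α−β) + 2d(sin α − sin β))/8 = -2.629474, |c| > 1 → infeasible
LRL: c = (6 − d² + 2cos(α−β) − 2d(sin α − sin β))/8 = -1.161159, |c| > 1 → infeasible
Shortest: RSL with L = 32.334971 m ≈ 32.3350 m
Convert RSL to answer units (arcs ×180/π): t = 3.663532·180/π = 209.9049°, p = ρ·p = 3.88·2.827070 = 10.9690 m, q = 1.843154·180/π = 105.6049°, L = 32.3350 m.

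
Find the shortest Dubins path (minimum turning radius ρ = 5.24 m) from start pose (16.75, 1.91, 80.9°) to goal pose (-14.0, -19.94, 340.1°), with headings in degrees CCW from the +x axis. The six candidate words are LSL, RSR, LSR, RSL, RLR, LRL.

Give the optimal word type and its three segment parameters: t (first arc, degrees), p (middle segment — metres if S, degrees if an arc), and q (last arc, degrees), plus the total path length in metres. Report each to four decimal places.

LSL: t = 135.8269°, p = 29.6850 m, q = 123.3731°, L = 53.3902 m

Let ψ = atan2(Δy, Δx) = atan2(-21.85, -30.75) = -144.6036° be the start→goal bearing.
Normalize: d = |goal − start| / ρ = 37.722473/5.24 = 7.198945, α = (θ_start − ψ) mod 360° = 225.5036° = 3.935780 rad, β = (θ_goal − ψ) mod 360° = 124.7036° = 2.176488 rad.
Common terms: sin α = -0.713294, cos α = -0.700865, sin β = 0.822109, cos β = -0.569331, cos(α−β) = -0.187381, d² = 51.824814. Work in radians in the unit-radius frame; every candidate has L = ρ·(t + p + q).
LSL: p² = 2 + d² − 2cos(α−β) + 2d(sin α − sin β) = 32.093016; p = √p² = 5.665070; φ = atan2(cos β − cos α, d + sin α − sin β) = 0.023221 rad; t = (φ − α) mod 2π = 2.370626 rad, q = (β − φ) mod 2π = 2.153267 rad → L = 5.24·(2.370626 + 5.665070 + 2.153267) = 5.24·10.188963 = 53.390167 m
RSR: p² = 2 + d² − 2cos(α−β) + 2d(sin β − sin α) = 76.306136; p = √p² = 8.735338; φ = atan2(cos α − cos β, d − sin α + sin β) = -0.015058 rad; t = (α − φ) mod 2π = 3.950838 rad, q = (φ − β) mod 2π = 4.091639 rad → L = 5.24·(3.950838 + 8.735338 + 4.091639) = 5.24·16.777816 = 87.915754 m
LSR: p² = d² − 2 + 2cos(α−β) + 2d(sin α + sin β) = 51.016748; p = √p² = 7.142601; φ = atan2(−cos α − cos β, d + sin α + sin β) − atan2(−2, p) = 0.445113 rad; t = (φ − α) mod 2π = 2.792519 rad, q = (φ − β) mod 2π = 4.551811 rad → L = 5.24·(2.792519 + 7.142601 + 4.551811) = 5.24·14.486930 = 75.911515 m
RSL: p² = d² − 2 + 2cos(α−β) − 2d(sin α + sin β) = 47.883354; p = √p² = 6.919780; φ = atan2(cos α + cos β, d − sin α − sin β) − atan2(2, p) = -0.458629 rad; t = (α − φ) mod 2π = 4.394408 rad, q = (β − φ) mod 2π = 2.635117 rad → L = 5.24·(4.394408 + 6.919780 + 2.635117) = 5.24·13.949305 = 73.094357 m
RLR: c = (6 − d² + 2cos(α−β) + 2d(sin α − sin β))/8 = -8.538267, |c| > 1 → infeasible
LRL: c = (6 − d² + 2cos(α−β) − 2d(sin α − sin β))/8 = -3.011627, |c| > 1 → infeasible
Shortest: LSL with L = 53.390167 m ≈ 53.3902 m
Convert LSL to answer units (arcs ×180/π): t = 2.370626·180/π = 135.8269°, p = ρ·p = 5.24·5.665070 = 29.6850 m, q = 2.153267·180/π = 123.3731°, L = 53.3902 m.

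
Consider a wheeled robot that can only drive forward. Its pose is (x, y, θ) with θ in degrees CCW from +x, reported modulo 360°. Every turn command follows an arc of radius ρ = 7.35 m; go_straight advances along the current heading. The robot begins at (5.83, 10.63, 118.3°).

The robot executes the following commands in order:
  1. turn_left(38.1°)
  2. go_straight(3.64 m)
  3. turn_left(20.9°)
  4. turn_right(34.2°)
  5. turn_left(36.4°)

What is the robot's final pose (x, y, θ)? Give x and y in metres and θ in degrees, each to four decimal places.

(-12.0466, 18.8808, 179.5000°)

set_pose: (x, y, θ) = (5.8300, 10.6300, 118.3000°), ρ = 7.35
turn_left(38.1°): centre at ρ to the left, rotate +38.1° → (2.3011, 13.8807, 156.4000°)
go_straight(3.64): x += 3.64·cos θ, y += 3.64·sin θ → (-1.0345, 15.3380, 156.4000°)
turn_left(20.9°): centre at ρ to the left, rotate +20.9° → (-3.6308, 15.9446, 177.3000°)
turn_right(34.2°): centre at ρ to the right, rotate −34.2° → (-7.6977, 17.4087, 143.1000°)
turn_left(36.4°): centre at ρ to the left, rotate +36.4° → (-12.0466, 18.8808, 179.5000°)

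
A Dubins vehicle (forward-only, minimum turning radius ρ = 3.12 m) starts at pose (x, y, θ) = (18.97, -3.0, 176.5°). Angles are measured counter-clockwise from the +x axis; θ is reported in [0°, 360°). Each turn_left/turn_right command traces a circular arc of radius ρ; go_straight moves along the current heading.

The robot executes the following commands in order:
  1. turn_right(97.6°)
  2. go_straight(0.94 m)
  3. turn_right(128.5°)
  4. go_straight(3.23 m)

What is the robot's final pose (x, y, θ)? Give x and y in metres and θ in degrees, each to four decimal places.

(23.8109, 0.5990, 310.4000°)

set_pose: (x, y, θ) = (18.9700, -3.0000, 176.5000°), ρ = 3.12
turn_right(97.6°): centre at ρ to the right, rotate −97.6° → (16.0988, 0.7148, 78.9000°)
go_straight(0.94): x += 0.94·cos θ, y += 0.94·sin θ → (16.2798, 1.6373, 78.9000°)
turn_right(128.5°): centre at ρ to the right, rotate −128.5° → (21.7174, 3.0587, -49.6000° ≡ 310.4000°)
go_straight(3.23): x += 3.23·cos θ, y += 3.23·sin θ → (23.8109, 0.5990, 310.4000°)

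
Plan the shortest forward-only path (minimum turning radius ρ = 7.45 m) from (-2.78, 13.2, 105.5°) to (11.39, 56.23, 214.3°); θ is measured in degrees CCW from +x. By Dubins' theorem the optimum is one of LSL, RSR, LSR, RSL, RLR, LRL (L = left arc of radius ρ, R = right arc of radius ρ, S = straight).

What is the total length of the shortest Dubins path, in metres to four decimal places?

Let ψ = atan2(Δy, Δx) = atan2(43.03, 14.17) = 71.7730° be the start→goal bearing.
Normalize: d = |goal − start| / ρ = 45.303088/7.45 = 6.080951, α = (θ_start − ψ) mod 360° = 33.7270° = 0.588647 rad, β = (θ_goal − ψ) mod 360° = 142.5270° = 2.487565 rad.
Common terms: sin α = 0.555236, cos α = 0.831693, sin β = 0.608388, cos β = -0.793640, cos(α−β) = -0.322266, d² = 36.977970. Work in radians in the unit-radius frame; every candidate has L = ρ·(t + p + q).
LSL: p² = 2 + d² − 2cos(α−β) + 2d(sin α − sin β) = 38.976076; p = √p² = 6.243082; φ = atan2(cos β − cos α, d + sin α − sin β) = -0.263376 rad; t = (φ − α) mod 2π = 5.431163 rad, q = (β − φ) mod 2π = 2.750941 rad → L = 7.45·(5.431163 + 6.243082 + 2.750941) = 7.45·14.425186 = 107.467634 m
RSR: p² = 2 + d² − 2cos(α−β) + 2d(sin β − sin α) = 40.268927; p = √p² = 6.345780; φ = atan2(cos α − cos β, d − sin α + sin β) = 0.259015 rad; t = (α − φ) mod 2π = 0.329632 rad, q = (φ − β) mod 2π = 4.054635 rad → L = 7.45·(0.329632 + 6.345780 + 4.054635) = 7.45·10.730047 = 79.938853 m
LSR: p² = d² − 2 + 2cos(α−β) + 2d(sin α + sin β) = 48.485320; p = √p² = 6.963140; φ = atan2(−cos α − cos β, d + sin α + sin β) − atan2(−2, p) = 0.274445 rad; t = (φ − α) mod 2π = 5.968983 rad, q = (φ − β) mod 2π = 4.070065 rad → L = 7.45·(5.968983 + 6.963140 + 4.070065) = 7.45·17.002188 = 126.666304 m
RSL: p² = d² − 2 + 2cos(α−β) − 2d(sin α + sin β) = 20.181558; p = √p² = 4.492389; φ = atan2(cos α + cos β, d − sin α − sin β) − atan2(2, p) = -0.411115 rad; t = (α − φ) mod 2π = 0.999761 rad, q = (β − φ) mod 2π = 2.898680 rad → L = 7.45·(0.999761 + 4.492389 + 2.898680) = 7.45·8.390830 = 62.511683 m
RLR: c = (6 − d² + 2cos(α−β) + 2d(sin α − sin β))/8 = -4.033616, |c| > 1 → infeasible
LRL: c = (6 − d² + 2cos(α−β) − 2d(sin α − sin β))/8 = -3.872010, |c| > 1 → infeasible
Shortest: RSL with L = 62.511683 m ≈ 62.5117 m

62.5117 m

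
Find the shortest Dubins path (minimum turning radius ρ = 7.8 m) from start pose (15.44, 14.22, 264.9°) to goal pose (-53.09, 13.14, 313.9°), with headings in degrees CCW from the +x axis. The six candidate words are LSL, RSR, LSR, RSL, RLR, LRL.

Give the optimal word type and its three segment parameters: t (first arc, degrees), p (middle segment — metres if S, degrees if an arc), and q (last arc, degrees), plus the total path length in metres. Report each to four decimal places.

Let ψ = atan2(Δy, Δx) = atan2(-1.08, -68.53) = -179.0971° be the start→goal bearing.
Normalize: d = |goal − start| / ρ = 68.538510/7.8 = 8.786988, α = (θ_start − ψ) mod 360° = 83.9971° = 1.466026 rad, β = (θ_goal − ψ) mod 360° = 132.9971° = 2.321238 rad.
Common terms: sin α = 0.994517, cos α = 0.104578, sin β = 0.731388, cos β = -0.681962, cos(α−β) = 0.656059, d² = 77.211165. Work in radians in the unit-radius frame; every candidate has L = ρ·(t + p + q).
LSL: p² = 2 + d² − 2cos(α−β) + 2d(sin α − sin β) = 82.523264; p = √p² = 9.084232; φ = atan2(cos β − cos α, d + sin α − sin β) = -0.086692 rad; t = (φ − α) mod 2π = 4.730467 rad, q = (β − φ) mod 2π = 2.407929 rad → L = 7.8·(4.730467 + 9.084232 + 2.407929) = 7.8·16.222628 = 126.536501 m
RSR: p² = 2 + d² − 2cos(α−β) + 2d(sin β − sin α) = 73.274830; p = √p² = 8.560072; φ = atan2(cos α − cos β, d − sin α + sin β) = 0.092015 rad; t = (α − φ) mod 2π = 1.374012 rad, q = (φ − β) mod 2π = 4.053962 rad → L = 7.8·(1.374012 + 8.560072 + 4.053962) = 7.8·13.988046 = 109.106757 m
LSR: p² = d² − 2 + 2cos(α−β) + 2d(sin α + sin β) = 106.854291; p = √p² = 10.337035; φ = atan2(−cos α − cos β, d + sin α + sin β) − atan2(−2, p) = 0.245984 rad; t = (φ − α) mod 2π = 5.063143 rad, q = (φ − β) mod 2π = 4.207932 rad → L = 7.8·(5.063143 + 10.337035 + 4.207932) = 7.8·19.608110 = 152.943254 m
RSL: p² = d² − 2 + 2cos(α−β) − 2d(sin α + sin β) = 46.192276; p = √p² = 6.796490; φ = atan2(cos α + cos β, d − sin α − sin β) − atan2(2, p) = -0.367779 rad; t = (α − φ) mod 2π = 1.833806 rad, q = (β − φ) mod 2π = 2.689017 rad → L = 7.8·(1.833806 + 6.796490 + 2.689017) = 7.8·11.319313 = 88.290641 m
RLR: c = (6 − d² + 2cos(α−β) + 2d(sin α − sin β))/8 = -8.159354, |c| > 1 → infeasible
LRL: c = (6 − d² + 2cos(α−β) − 2d(sin α − sin β))/8 = -9.315408, |c| > 1 → infeasible
Shortest: RSL with L = 88.290641 m ≈ 88.2906 m
Convert RSL to answer units (arcs ×180/π): t = 1.833806·180/π = 105.0693°, p = ρ·p = 7.8·6.796490 = 53.0126 m, q = 2.689017·180/π = 154.0693°, L = 88.2906 m.

RSL: t = 105.0693°, p = 53.0126 m, q = 154.0693°, L = 88.2906 m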